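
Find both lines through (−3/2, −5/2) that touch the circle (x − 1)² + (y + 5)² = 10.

Let a tangent through (−3/2, −5/2) have slope m. Its distance from (1, −5) must equal √10:
(5/2m − (−5/2))² = 10(m² + 1)
3m² − 10m + 3 = 0, so m = 1/3 or m = 3.
Through (−3/2, −5/2) these give x − 3y = 6 and 3x − y = −2.

x − 3y = 6 and 3x − y = −2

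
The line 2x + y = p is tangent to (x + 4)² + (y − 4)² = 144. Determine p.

The line touches the circle iff its distance from (−4, 4) is 12:
|2·(−4) + 1·4 − p| / √5 = 12
|p − (−4)| = 12√5.

p = −4 ± 12√5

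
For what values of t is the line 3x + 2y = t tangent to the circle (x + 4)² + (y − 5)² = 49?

For a tangent, require d(centre, line) = r = 7.
|3·(−4) + 2·5 − t| / √13 = 7
|t − (−2)| = 7√13.

t = −2 ± 7√13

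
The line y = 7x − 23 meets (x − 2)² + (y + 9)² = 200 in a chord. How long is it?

Centre (2, −9), r² = 200. Perpendicular distance d from centre to line = |0| / √50 = 0/√50.
Chord = 2√(r² − d²) = 2·√(200) = 20√2.

20√2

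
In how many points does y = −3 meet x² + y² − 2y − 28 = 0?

2

Substituting the line into the circle gives x² − 13 = 0.
Δ = 0 − (−52) = 52.
Two real roots: the line is a secant.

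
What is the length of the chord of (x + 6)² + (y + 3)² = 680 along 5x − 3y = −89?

Centre (−6, −3), r² = 680. Perpendicular distance d from centre to line = |68| / √34 = 68/√34.
Half the chord is √(r² − d²) = √(544), so the full chord is 8√34.

8√34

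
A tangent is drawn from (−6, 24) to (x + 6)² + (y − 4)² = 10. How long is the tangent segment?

√390

Centre (−6, 4), r² = 10. |PO|² = (0)² + (20)² = 400.
The tangent meets the radius at right angles, so tangent² = |PO|² − r² = 400 − 10 = 390.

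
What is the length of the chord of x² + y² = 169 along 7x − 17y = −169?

13√2

The distance from (0, 0) to the line is 169/√338, and r² = 169.
Chord = 2√(r² − d²) = 2·√(169/2) = 13√2.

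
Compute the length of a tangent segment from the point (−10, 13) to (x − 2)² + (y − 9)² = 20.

The centre is (2, 9) and r = 2√5. The square of the distance from P to the centre is 144 + 16 = 160.
By the tangent–radius right angle, tangent length = √(|PO|² − r²) = √140 = 2√35.

2√35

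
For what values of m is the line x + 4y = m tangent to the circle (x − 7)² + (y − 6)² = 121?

m = 31 ± 11√17

Tangency holds when the distance from the centre (7, 6) to the line equals the radius 11:
|1·7 + 4·6 − m| / √17 = 11
|m − (31)| = 11√17.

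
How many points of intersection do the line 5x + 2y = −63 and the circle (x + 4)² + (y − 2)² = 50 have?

Centre (−4, 2), r² = 50. Distance² from centre to line = (47)²/29 = 2209/29.
Since d² > r², the line lies outside the circle.

0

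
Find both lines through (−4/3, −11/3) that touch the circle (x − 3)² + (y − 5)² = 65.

Write the tangent as mx − y + (−11/3 − m·(−4/3)) = 0 and set its distance from the centre to √65:
(13/3m − (26/3))² = 65(m² + 1)
32m² + 52m − 7 = 0, so m = 1/8 or m = −7/4.
Through (−4/3, −11/3) these give x − 8y = 28 and 7x + 4y = −24.

x − 8y = 28 and 7x + 4y = −24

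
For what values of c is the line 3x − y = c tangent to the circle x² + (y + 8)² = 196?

c = 8 ± 14√10

Tangency holds when the distance from the centre (0, −8) to the line equals the radius 14:
|3·0 − 1·(−8) − c| / √10 = 14
|c − (8)| = 14√10.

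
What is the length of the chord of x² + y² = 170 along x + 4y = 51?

From the line, y = (51 − x)/4. Substituting:
17x² − 102x − 119 = 0  ⟹  x² − 6x − 7 = 0
x = 7 or x = −1, giving (7, 11) and (−1, 13).
|(7, 11) − (−1, 13)| = √((8)² + (−2)²) = 2√17.

2√17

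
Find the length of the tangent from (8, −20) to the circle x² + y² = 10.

Centre (0, 0), r² = 10. |PO|² = (8)² + (−20)² = 464.
By the tangent–radius right angle, tangent length = √(|PO|² − r²) = √454.

√454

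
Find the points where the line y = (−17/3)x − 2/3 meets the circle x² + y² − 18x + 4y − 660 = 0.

Express y = (−2 − 17x)/3 and substitute into the circle:
298x² − 298x − 5960 = 0  ⟹  x² − x − 20 = 0
x = 5 or x = −4, giving (5, −29) and (−4, 22).

(−4, 22) and (5, −29)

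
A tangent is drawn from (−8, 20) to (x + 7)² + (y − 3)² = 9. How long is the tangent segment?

√281

With centre O = (−7, 3), |OP|² = 290 and r² = 9.
The tangent meets the radius at right angles, so tangent² = |PO|² − r² = 290 − 9 = 281.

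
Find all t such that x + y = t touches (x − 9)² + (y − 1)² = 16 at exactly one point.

For a tangent, require d(centre, line) = r = 4.
|1·9 + 1·1 − t| / √2 = 4
|t − (10)| = 4√2.

t = 10 ± 4√2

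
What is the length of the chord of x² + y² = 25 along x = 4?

The distance from (0, 0) to the line is 4, and r² = 25.
Chord = 2√(r² − d²) = 2·√(9) = 6.

6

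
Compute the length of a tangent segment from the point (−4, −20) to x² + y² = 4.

With centre O = (0, 0), |OP|² = 416 and r² = 4.
Power of the point: PT² = |PO|² − r² = 412, so PT = 2√103.

2√103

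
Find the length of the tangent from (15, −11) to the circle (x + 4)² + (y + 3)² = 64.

The centre is (−4, −3) and r = 8. The square of the distance from P to the centre is 361 + 64 = 425.
By the tangent–radius right angle, tangent length = √(|PO|² − r²) = √361 = 19.

19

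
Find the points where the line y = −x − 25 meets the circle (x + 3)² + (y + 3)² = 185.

From the line, y = −x − 25. Substituting:
2x² + 50x + 308 = 0  ⟹  x² + 25x + 154 = 0
x = −11 or x = −14, giving (−11, −14) and (−14, −11).

(−14, −11) and (−11, −14)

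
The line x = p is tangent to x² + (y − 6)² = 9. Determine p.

p = −3 or p = 3

Tangency holds when the distance from the centre (0, 6) to the line equals the radius 3:
|1·0 + 0·6 − p| / √1 = 3
|p| = 3, so p = 3 or p = −3.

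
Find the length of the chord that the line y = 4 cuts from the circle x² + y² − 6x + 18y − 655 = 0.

48

The distance from (3, −9) to the line is 13, and r² = 745.
Half the chord is √(r² − d²) = √(576), so the full chord is 48.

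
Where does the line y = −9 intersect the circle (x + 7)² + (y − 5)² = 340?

Substitute y = −9:
x² + 14x − 95 = 0
x = 5 or x = −19, giving (5, −9) and (−19, −9).

(−19, −9) and (5, −9)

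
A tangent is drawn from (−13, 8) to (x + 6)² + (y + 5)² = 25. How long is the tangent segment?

√193

With centre O = (−6, −5), |OP|² = 218 and r² = 25.
By the tangent–radius right angle, tangent length = √(|PO|² − r²) = √193.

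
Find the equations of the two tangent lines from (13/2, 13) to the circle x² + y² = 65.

Write the tangent as mx − y + (13 − m·(13/2)) = 0 and set its distance from the centre to √65:
[m·(−13/2) − (−13)]² = 65(m² + 1)
7m² + 52m − 32 = 0, so m = −8 or m = 4/7.
With m = −8: 8x + y = 65. With m = 4/7: 4x − 7y = −65.

8x + y = 65 and 4x − 7y = −65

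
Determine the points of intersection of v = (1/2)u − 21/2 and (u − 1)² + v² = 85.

Substitute v = (−21 + u)/2:
5u² − 50u + 105 = 0  ⟹  u² − 10u + 21 = 0
u = 7 or u = 3, giving (7, −7) and (3, −9).

(3, −9) and (7, −7)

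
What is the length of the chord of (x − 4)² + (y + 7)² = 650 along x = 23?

34

Centre (4, −7), r² = 650. Perpendicular distance d from centre to line = |−19| / √1 = 19.
Chord = 2√(r² − d²) = 2·√(289) = 34.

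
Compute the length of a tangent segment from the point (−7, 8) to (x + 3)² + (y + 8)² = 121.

√151

The centre is (−3, −8) and r = 11. The square of the distance from P to the centre is 16 + 256 = 272.
The tangent meets the radius at right angles, so tangent² = |PO|² − r² = 272 − 121 = 151.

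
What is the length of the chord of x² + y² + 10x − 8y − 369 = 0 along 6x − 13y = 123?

Centre (−5, 4), r² = 410. Perpendicular distance d from centre to line = |−205| / √205 = 205/√205.
Half the chord is √(r² − d²) = √(205), so the full chord is 2√205.

2√205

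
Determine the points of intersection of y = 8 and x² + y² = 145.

(−9, 8) and (9, 8)

From the line, y = 8. Substituting:
x² − 81 = 0
x = 9 or x = −9, giving (9, 8) and (−9, 8).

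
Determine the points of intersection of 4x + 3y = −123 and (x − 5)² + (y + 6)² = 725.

(−21, −13) and (−9, −29)

From the line, y = (−123 − 4x)/3. Substituting:
25x² + 750x + 4725 = 0  ⟹  x² + 30x + 189 = 0
x = −9 or x = −21, giving (−9, −29) and (−21, −13).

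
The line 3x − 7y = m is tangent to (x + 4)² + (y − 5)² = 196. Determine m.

For a tangent, require d(centre, line) = r = 14.
|3·(−4) − 7·5 − m| / √58 = 14
|m − (−47)| = 14√58.

m = −47 ± 14√58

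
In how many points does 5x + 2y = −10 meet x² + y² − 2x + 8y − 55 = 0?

2

d² = (5·1 + 2·(−4) − (−10))²/29 = 49/29; r² = 72.
Since d² < r², the line cuts the circle twice.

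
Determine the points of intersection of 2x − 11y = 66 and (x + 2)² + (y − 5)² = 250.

Substitute y = (−66 + 2x)/11:
125x² − 15125 = 0  ⟹  x² − 121 = 0
x = 11 or x = −11, giving (11, −4) and (−11, −8).

(−11, −8) and (11, −4)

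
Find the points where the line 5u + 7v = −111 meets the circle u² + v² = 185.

Express v = (−111 − 5u)/7 and substitute into the circle:
74u² + 1110u + 3256 = 0  ⟹  u² + 15u + 44 = 0
u = −4 or u = −11, giving (−4, −13) and (−11, −8).

(−11, −8) and (−4, −13)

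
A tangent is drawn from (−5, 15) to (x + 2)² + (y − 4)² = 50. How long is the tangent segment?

The centre is (−2, 4) and r = 5√2. The square of the distance from P to the centre is 9 + 121 = 130.
The tangent meets the radius at right angles, so tangent² = |PO|² − r² = 130 − 50 = 80.

4√5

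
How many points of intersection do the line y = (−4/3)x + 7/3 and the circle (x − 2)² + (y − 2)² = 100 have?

2

Substituting the line into the circle gives 25x² − 44x − 863 = 0.
Δ = 1936 − (−86300) = 88236.
Two real roots: the line is a secant.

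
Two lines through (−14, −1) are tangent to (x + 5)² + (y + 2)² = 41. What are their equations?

4x − 5y = −51 and 5x + 4y = −74

Write the tangent as mx − y + (−1 − m·(−14)) = 0 and set its distance from the centre to √41:
[m·(9) − (−1)]² = 41(m² + 1)
20m² + 9m − 20 = 0, so m = 4/5 or m = −5/4.
Through (−14, −1) these give 4x − 5y = −51 and 5x + 4y = −74.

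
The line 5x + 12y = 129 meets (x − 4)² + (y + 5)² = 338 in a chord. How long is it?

26

Centre (4, −5), r² = 338. Perpendicular distance d from centre to line = |−169| / √169 = 169/√169.
Half the chord is √(r² − d²) = √(169), so the full chord is 26.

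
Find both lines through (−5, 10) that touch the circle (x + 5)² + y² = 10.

3x − y = −25 and 3x + y = −5

Write the tangent as mx − y + (10 − m·(−5)) = 0 and set its distance from the centre to √10:
[m·(0) − (−10)]² = 10(m² + 1)
m² − 9 = 0, so m = 3 or m = −3.
Through (−5, 10) these give 3x − y = −25 and 3x + y = −5.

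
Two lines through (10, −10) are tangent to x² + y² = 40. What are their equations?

3x + y = 20 and x + 3y = −20

A line y − (−10) = m(x − (10)) is tangent when its distance from (0, 0) is 2√10:
(−10m − (10))² = 40(m² + 1)
3m² + 10m + 3 = 0, so m = −3 or m = −1/3.
Through (10, −10) these give 3x + y = 20 and x + 3y = −20.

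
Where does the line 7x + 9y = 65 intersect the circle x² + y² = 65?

(−1, 8) and (8, 1)

Express y = (65 − 7x)/9 and substitute into the circle:
130x² − 910x − 1040 = 0  ⟹  x² − 7x − 8 = 0
x = 8 or x = −1, giving (8, 1) and (−1, 8).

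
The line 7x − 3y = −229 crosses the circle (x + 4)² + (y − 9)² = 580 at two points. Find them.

(−28, 11) and (−22, 25)

From the line, y = (229 + 7x)/3. Substituting:
58x² + 2900x + 35728 = 0  ⟹  x² + 50x + 616 = 0
x = −22 or x = −28, giving (−22, 25) and (−28, 11).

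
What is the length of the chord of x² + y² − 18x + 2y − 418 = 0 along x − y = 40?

10√2

The distance from (9, −1) to the line is 30/√2, and r² = 500.
Half the chord is √(r² − d²) = √(50), so the full chord is 10√2.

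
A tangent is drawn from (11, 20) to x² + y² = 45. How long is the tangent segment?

With centre O = (0, 0), |OP|² = 521 and r² = 45.
The tangent meets the radius at right angles, so tangent² = |PO|² − r² = 521 − 45 = 476.

2√119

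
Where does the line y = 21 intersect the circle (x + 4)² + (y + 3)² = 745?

Express y = 21 and substitute into the circle:
x² + 8x − 153 = 0
x = 9 or x = −17, giving (9, 21) and (−17, 21).

(−17, 21) and (9, 21)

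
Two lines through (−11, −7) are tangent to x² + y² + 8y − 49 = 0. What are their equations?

A line y − (−7) = m(x − (−11)) is tangent when its distance from (0, −4) is √65:
(11m − (3))² = 65(m² + 1)
28m² − 33m − 28 = 0, so m = −4/7 or m = 7/4.
With m = −4/7: 4x + 7y = −93. With m = 7/4: 7x − 4y = −49.

4x + 7y = −93 and 7x − 4y = −49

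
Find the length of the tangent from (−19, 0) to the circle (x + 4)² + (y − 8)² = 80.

With centre O = (−4, 8), |OP|² = 289 and r² = 80.
The tangent meets the radius at right angles, so tangent² = |PO|² − r² = 289 − 80 = 209.

√209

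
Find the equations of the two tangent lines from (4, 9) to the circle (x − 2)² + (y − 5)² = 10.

3x + y = 21 and x − 3y = −23

Let a tangent through (4, 9) have slope m. Its distance from (2, 5) must equal √10:
[m·(−2) − (−4)]² = 10(m² + 1)
3m² + 8m − 3 = 0, so m = −3 or m = 1/3.
With m = −3: 3x + y = 21. With m = 1/3: x − 3y = −23.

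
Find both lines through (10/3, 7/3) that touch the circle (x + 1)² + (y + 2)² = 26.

Let a tangent through (10/3, 7/3) have slope m. Its distance from (−1, −2) must equal √26:
(−13/3m − (−13/3))² = 26(m² + 1)
5m² + 26m + 5 = 0, so m = −5 or m = −1/5.
With m = −5: 5x + y = 19. With m = −1/5: x + 5y = 15.

5x + y = 19 and x + 5y = 15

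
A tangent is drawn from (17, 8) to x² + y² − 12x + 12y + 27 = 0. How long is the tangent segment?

4√17

With centre O = (6, −6), |OP|² = 317 and r² = 45.
Power of the point: PT² = |PO|² − r² = 272, so PT = 4√17.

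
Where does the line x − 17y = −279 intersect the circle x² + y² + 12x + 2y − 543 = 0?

Substitute y = (279 + x)/17:
290x² + 4060x − 69600 = 0  ⟹  x² + 14x − 240 = 0
x = 10 or x = −24, giving (10, 17) and (−24, 15).

(−24, 15) and (10, 17)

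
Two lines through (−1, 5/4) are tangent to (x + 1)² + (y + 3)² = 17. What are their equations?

x − 4y = −6 and x + 4y = 4

Write the tangent as mx − y + (5/4 − m·(−1)) = 0 and set its distance from the centre to √17:
(0m − (−17/4))² = 17(m² + 1)
16m² − 1 = 0, so m = 1/4 or m = −1/4.
Through (−1, 5/4) these give x − 4y = −6 and x + 4y = 4.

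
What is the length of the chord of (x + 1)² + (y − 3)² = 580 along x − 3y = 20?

Express y = (−20 + x)/3 and substitute into the circle:
10x² − 40x − 4370 = 0  ⟹  x² − 4x − 437 = 0
x = 23 or x = −19, giving (23, 1) and (−19, −13).
Chord length = distance between (23, 1) and (−19, −13) = √1960 = 14√10.

14√10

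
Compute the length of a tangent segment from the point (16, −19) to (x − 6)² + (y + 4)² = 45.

Centre (6, −4), r² = 45. |PO|² = (10)² + (−15)² = 325.
The tangent meets the radius at right angles, so tangent² = |PO|² − r² = 325 − 45 = 280.

2√70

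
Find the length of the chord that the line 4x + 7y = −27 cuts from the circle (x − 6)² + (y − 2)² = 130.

Centre (6, 2), r² = 130. Perpendicular distance d from centre to line = |65| / √65 = 65/√65.
Half the chord is √(r² − d²) = √(65), so the full chord is 2√65.

2√65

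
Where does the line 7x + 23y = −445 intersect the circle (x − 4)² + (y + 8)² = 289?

From the line, y = (−445 − 7x)/23. Substituting:
578x² − 578x − 76296 = 0  ⟹  x² − x − 132 = 0
x = 12 or x = −11, giving (12, −23) and (−11, −16).

(−11, −16) and (12, −23)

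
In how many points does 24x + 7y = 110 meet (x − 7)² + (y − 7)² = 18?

0

Substituting the line into the circle gives 625x² − 3614x + 5240 = 0.
Δ = 13060996 − 13100000 = −39004.
No real roots: the line does not meet the circle.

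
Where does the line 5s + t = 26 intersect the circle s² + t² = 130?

(3, 11) and (7, −9)

Substitute t = −5s + 26:
26s² − 260s + 546 = 0  ⟹  s² − 10s + 21 = 0
s = 7 or s = 3, giving (7, −9) and (3, 11).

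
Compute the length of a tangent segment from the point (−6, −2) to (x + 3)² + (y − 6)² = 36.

Centre (−3, 6), r² = 36. |PO|² = (−3)² + (−8)² = 73.
By the tangent–radius right angle, tangent length = √(|PO|² − r²) = √37.

√37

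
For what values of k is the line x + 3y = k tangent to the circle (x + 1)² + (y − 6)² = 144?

Tangency holds when the distance from the centre (−1, 6) to the line equals the radius 12:
|1·(−1) + 3·6 − k| / √10 = 12
|k − (17)| = 12√10.

k = 17 ± 12√10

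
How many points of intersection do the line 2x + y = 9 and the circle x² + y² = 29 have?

2

Substituting the line into the circle gives 5x² − 36x + 52 = 0.
Δ = 1296 − 1040 = 256.
Two real roots: the line is a secant.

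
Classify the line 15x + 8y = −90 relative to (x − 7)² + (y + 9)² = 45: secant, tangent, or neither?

Substituting the line into the circle gives 289x² − 356x + 580 = 0.
Discriminant = (−356)² − 4·289·(580) = −543744 < 0.
No real roots: the line does not meet the circle.

neither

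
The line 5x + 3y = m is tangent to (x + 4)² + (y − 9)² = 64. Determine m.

m = 7 ± 8√34

Tangency holds when the distance from the centre (−4, 9) to the line equals the radius 8:
|5·(−4) + 3·9 − m| / √34 = 8
|m − (7)| = 8√34.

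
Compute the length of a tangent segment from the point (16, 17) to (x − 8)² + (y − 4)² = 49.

Centre (8, 4), r² = 49. |PO|² = (8)² + (13)² = 233.
The tangent meets the radius at right angles, so tangent² = |PO|² − r² = 233 − 49 = 184.

2√46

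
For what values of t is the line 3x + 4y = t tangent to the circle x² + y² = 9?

t = −15 or t = 15

For a tangent, require d(centre, line) = r = 3.
|3·0 + 4·0 − t| / √25 = 3
|t| = 3·5, so t = 15 or t = −15.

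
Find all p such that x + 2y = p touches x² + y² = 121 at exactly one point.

The line touches the circle iff its distance from (0, 0) is 11:
|1·0 + 2·0 − p| / √5 = 11
|p| = 11√5.

p = ±11√5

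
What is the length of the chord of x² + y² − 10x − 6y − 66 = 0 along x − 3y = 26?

The distance from (5, 3) to the line is 30/√10, and r² = 100.
Chord = 2√(r² − d²) = 2·√(10) = 2√10.

2√10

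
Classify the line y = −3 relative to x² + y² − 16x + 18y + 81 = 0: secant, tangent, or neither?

d² = (0·8 + 1·(−9) − (−3))² = 36; r² = 64.
Since d² < r², the line cuts the circle twice.

secant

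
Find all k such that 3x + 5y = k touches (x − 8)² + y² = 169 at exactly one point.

The line touches the circle iff its distance from (8, 0) is 13:
|3·8 + 5·0 − k| / √34 = 13
|k − (24)| = 13√34.

k = 24 ± 13√34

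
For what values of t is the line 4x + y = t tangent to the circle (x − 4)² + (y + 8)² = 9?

Tangency holds when the distance from the centre (4, −8) to the line equals the radius 3:
|4·4 + 1·(−8) − t| / √17 = 3
|t − (8)| = 3√17.

t = 8 ± 3√17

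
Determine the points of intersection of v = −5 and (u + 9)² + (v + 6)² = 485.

(−31, −5) and (13, −5)

From the line, v = −5. Substituting:
u² + 18u − 403 = 0
u = 13 or u = −31, giving (13, −5) and (−31, −5).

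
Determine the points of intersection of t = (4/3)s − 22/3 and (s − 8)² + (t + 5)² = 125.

(−2, −10) and (10, 6)

Substitute t = (−22 + 4s)/3:
25s² − 200s − 500 = 0  ⟹  s² − 8s − 20 = 0
s = 10 or s = −2, giving (10, 6) and (−2, −10).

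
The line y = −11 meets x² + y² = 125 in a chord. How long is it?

Express y = −11 and substitute into the circle:
x² − 4 = 0
x = 2 or x = −2, giving (2, −11) and (−2, −11).
|(2, −11) − (−2, −11)| = √((4)² + (0)²) = 4.

4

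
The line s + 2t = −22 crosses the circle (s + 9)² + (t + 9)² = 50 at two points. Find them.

(−14, −4) and (−2, −10)

From the line, t = (−22 − s)/2. Substituting:
5s² + 80s + 140 = 0  ⟹  s² + 16s + 28 = 0
s = −2 or s = −14, giving (−2, −10) and (−14, −4).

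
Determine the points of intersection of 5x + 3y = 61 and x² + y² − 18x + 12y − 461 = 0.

From the line, y = (61 − 5x)/3. Substituting:
34x² − 952x + 1768 = 0  ⟹  x² − 28x + 52 = 0
x = 26 or x = 2, giving (26, −23) and (2, 17).

(2, 17) and (26, −23)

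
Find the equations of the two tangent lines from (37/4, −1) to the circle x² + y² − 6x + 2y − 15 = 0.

Write the tangent as mx − y + (−1 − m·(37/4)) = 0 and set its distance from the centre to 5:
(−25/4m − (0))² = 25(m² + 1)
9m² − 16 = 0, so m = −4/3 or m = 4/3.
With m = −4/3: 4x + 3y = 34. With m = 4/3: 4x − 3y = 40.

4x + 3y = 34 and 4x − 3y = 40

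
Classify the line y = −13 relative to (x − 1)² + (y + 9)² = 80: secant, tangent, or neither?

Substituting the line into the circle gives x² − 2x − 63 = 0.
Discriminant = (−2)² − 4·1·(−63) = 256 > 0.
Two real roots: the line is a secant.

secant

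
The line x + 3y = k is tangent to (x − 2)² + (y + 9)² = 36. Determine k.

Tangency holds when the distance from the centre (2, −9) to the line equals the radius 6:
|1·2 + 3·(−9) − k| / √10 = 6
|k − (−25)| = 6√10.

k = −25 ± 6√10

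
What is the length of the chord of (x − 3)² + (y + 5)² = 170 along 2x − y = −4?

Substitute y = 2x + 4:
5x² + 30x − 80 = 0  ⟹  x² + 6x − 16 = 0
x = 2 or x = −8, giving (2, 8) and (−8, −12).
|(2, 8) − (−8, −12)| = √((10)² + (20)²) = 10√5.

10√5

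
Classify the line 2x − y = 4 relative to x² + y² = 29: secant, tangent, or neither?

secant

d² = (2·0 − 1·0 − (4))²/5 = 16/5; r² = 29.
Since d² < r², the line cuts the circle twice.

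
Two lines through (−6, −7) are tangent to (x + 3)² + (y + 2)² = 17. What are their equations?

Write the tangent as mx − y + (−7 − m·(−6)) = 0 and set its distance from the centre to √17:
(3m − (5))² = 17(m² + 1)
4m² + 15m − 4 = 0, so m = −4 or m = 1/4.
Through (−6, −7) these give 4x + y = −31 and x − 4y = 22.

4x + y = −31 and x − 4y = 22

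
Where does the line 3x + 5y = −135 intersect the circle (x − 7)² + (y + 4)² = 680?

(−15, −18) and (5, −30)

Substitute y = (−135 − 3x)/5:
34x² + 340x − 2550 = 0  ⟹  x² + 10x − 75 = 0
x = 5 or x = −15, giving (5, −30) and (−15, −18).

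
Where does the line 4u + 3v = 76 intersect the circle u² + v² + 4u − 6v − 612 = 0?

(−2, 28) and (22, −4)

From the line, v = (76 − 4u)/3. Substituting:
25u² − 500u − 1100 = 0  ⟹  u² − 20u − 44 = 0
u = 22 or u = −2, giving (22, −4) and (−2, 28).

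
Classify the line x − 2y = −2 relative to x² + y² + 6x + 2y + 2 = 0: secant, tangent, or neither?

Substituting the line into the circle gives 5x² + 32x + 20 = 0.
Discriminant = (32)² − 4·5·(20) = 624 > 0.
Two real roots: the line is a secant.

secant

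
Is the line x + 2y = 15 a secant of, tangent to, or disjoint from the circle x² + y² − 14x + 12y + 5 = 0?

tangent

Substituting the line into the circle gives 5x² − 110x + 605 = 0.
Discriminant = (−110)² − 4·5·(605) = 0.
A repeated root: the line is tangent.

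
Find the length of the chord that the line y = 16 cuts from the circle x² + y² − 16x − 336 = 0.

From the line, y = 16. Substituting:
x² − 16x − 80 = 0
x = 20 or x = −4, giving (20, 16) and (−4, 16).
|(20, 16) − (−4, 16)| = √((24)² + (0)²) = 24.

24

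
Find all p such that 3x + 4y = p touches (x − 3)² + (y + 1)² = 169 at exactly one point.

p = −60 or p = 70

Tangency holds when the distance from the centre (3, −1) to the line equals the radius 13:
|3·3 + 4·(−1) − p| / √25 = 13
|p − (5)| = 13·5, so p = 70 or p = −60.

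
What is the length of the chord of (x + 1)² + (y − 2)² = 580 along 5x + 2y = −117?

From the line, y = (−117 − 5x)/2. Substituting:
29x² + 1218x + 12325 = 0  ⟹  x² + 42x + 425 = 0
x = −17 or x = −25, giving (−17, −16) and (−25, 4).
Chord length = distance between (−17, −16) and (−25, 4) = √464 = 4√29.

4√29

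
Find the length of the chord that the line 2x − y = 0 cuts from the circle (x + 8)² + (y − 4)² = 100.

Express y = 2x and substitute into the circle:
5x² − 20 = 0  ⟹  x² − 4 = 0
x = 2 or x = −2, giving (2, 4) and (−2, −4).
|(2, 4) − (−2, −4)| = √((4)² + (8)²) = 4√5.

4√5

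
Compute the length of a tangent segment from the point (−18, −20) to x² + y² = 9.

The centre is (0, 0) and r = 3. The square of the distance from P to the centre is 324 + 400 = 724.
The tangent meets the radius at right angles, so tangent² = |PO|² − r² = 724 − 9 = 715.

√715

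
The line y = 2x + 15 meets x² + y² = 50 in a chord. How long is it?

2√5

The distance from (0, 0) to the line is 15/√5, and r² = 50.
Chord = 2√(r² − d²) = 2·√(5) = 2√5.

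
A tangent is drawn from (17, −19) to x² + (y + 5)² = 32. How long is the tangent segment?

√453

With centre O = (0, −5), |OP|² = 485 and r² = 32.
Power of the point: PT² = |PO|² − r² = 453, so PT = √453.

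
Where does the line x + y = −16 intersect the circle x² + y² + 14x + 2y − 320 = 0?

(−24, 8) and (2, −18)

Substitute y = −x − 16:
2x² + 44x − 96 = 0  ⟹  x² + 22x − 48 = 0
x = 2 or x = −24, giving (2, −18) and (−24, 8).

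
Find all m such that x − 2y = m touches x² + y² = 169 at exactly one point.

m = ±13√5

Tangency holds when the distance from the centre (0, 0) to the line equals the radius 13:
|1·0 − 2·0 − m| / √5 = 13
|m| = 13√5.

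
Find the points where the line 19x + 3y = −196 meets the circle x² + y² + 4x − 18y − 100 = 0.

Express y = (−196 − 19x)/3 and substitute into the circle:
370x² + 8510x + 48100 = 0  ⟹  x² + 23x + 130 = 0
x = −10 or x = −13, giving (−10, −2) and (−13, 17).

(−13, 17) and (−10, −2)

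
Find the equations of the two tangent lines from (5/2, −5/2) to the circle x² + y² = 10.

Write the tangent as mx − y + (−5/2 − m·(5/2)) = 0 and set its distance from the centre to √10:
(−5/2m − (5/2))² = 10(m² + 1)
3m² − 10m + 3 = 0, so m = 1/3 or m = 3.
With m = 1/3: x − 3y = 10. With m = 3: 3x − y = 10.

x − 3y = 10 and 3x − y = 10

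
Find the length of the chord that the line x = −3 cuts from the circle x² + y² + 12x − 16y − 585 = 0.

The line gives x = −3. Substituting into the circle:
y² − 16y − 612 = 0
y = 34 or y = −18, giving (−3, 34) and (−3, −18).
Chord length = distance between (−3, 34) and (−3, −18) = √2704 = 52.

52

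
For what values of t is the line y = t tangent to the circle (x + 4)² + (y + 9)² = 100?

Tangency holds when the distance from the centre (−4, −9) to the line equals the radius 10:
|0·(−4) + 1·(−9) − t| / √1 = 10
|t − (−9)| = 10, so t = 1 or t = −19.

t = −19 or t = 1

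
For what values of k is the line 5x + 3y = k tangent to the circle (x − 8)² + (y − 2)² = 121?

Tangency holds when the distance from the centre (8, 2) to the line equals the radius 11:
|5·8 + 3·2 − k| / √34 = 11
|k − (46)| = 11√34.

k = 46 ± 11√34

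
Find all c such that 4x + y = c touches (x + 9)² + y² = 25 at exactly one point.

c = −36 ± 5√17

Tangency holds when the distance from the centre (−9, 0) to the line equals the radius 5:
|4·(−9) + 1·0 − c| / √17 = 5
|c − (−36)| = 5√17.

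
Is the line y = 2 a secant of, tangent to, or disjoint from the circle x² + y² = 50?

secant

Centre (0, 0), r² = 50. Distance² from centre to line = (−2)² = 4.
Since d² < r², the line cuts the circle twice.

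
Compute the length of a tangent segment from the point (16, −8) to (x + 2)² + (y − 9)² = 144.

√469

The centre is (−2, 9) and r = 12. The square of the distance from P to the centre is 324 + 289 = 613.
By the tangent–radius right angle, tangent length = √(|PO|² − r²) = √469.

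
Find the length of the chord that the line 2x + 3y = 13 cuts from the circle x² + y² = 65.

4√13

Express y = (13 − 2x)/3 and substitute into the circle:
13x² − 52x − 416 = 0  ⟹  x² − 4x − 32 = 0
x = 8 or x = −4, giving (8, −1) and (−4, 7).
|(8, −1) − (−4, 7)| = √((12)² + (−8)²) = 4√13.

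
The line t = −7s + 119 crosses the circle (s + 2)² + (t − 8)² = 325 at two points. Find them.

(15, 14) and (16, 7)

From the line, t = −7s + 119. Substituting:
50s² − 1550s + 12000 = 0  ⟹  s² − 31s + 240 = 0
s = 16 or s = 15, giving (16, 7) and (15, 14).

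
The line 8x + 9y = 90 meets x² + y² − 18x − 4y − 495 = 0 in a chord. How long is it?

4√145

Centre (9, 2), r² = 580. Perpendicular distance d from centre to line = |0| / √145 = 0/√145.
Chord = 2√(r² − d²) = 2·√(580) = 4√145.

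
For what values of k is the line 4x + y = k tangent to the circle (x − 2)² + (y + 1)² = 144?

k = 7 ± 12√17

For a tangent, require d(centre, line) = r = 12.
|4·2 + 1·(−1) − k| / √17 = 12
|k − (7)| = 12√17.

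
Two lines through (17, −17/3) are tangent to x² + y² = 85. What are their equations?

A line y − (−17/3) = m(x − (17)) is tangent when its distance from (0, 0) is √85:
(−17m − (17/3))² = 85(m² + 1)
54m² + 51m − 14 = 0, so m = 2/9 or m = −7/6.
Through (17, −17/3) these give 2x − 9y = 85 and 7x + 6y = 85.

2x − 9y = 85 and 7x + 6y = 85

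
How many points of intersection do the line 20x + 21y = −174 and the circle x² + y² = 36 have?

Substituting the line into the circle gives 841x² + 6960x + 14400 = 0.
Discriminant = (6960)² − 4·841·(14400) = 0.
A repeated root: the line is tangent.

1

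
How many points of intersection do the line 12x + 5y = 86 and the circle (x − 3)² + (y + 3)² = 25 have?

1

Centre (3, −3), r² = 25. Distance² from centre to line = (−65)²/169 = 25.
Since d² = r², the line is tangent.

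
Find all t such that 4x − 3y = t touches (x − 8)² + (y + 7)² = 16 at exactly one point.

The line touches the circle iff its distance from (8, −7) is 4:
|4·8 − 3·(−7) − t| / √25 = 4
|t − (53)| = 4·5, so t = 73 or t = 33.

t = 33 or t = 73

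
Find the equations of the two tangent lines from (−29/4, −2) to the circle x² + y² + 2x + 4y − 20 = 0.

4x − 3y = −23 and 4x + 3y = −35

A line y − (−2) = m(x − (−29/4)) is tangent when its distance from (−1, −2) is 5:
[m·(25/4) − (0)]² = 25(m² + 1)
9m² − 16 = 0, so m = 4/3 or m = −4/3.
Through (−29/4, −2) these give 4x − 3y = −23 and 4x + 3y = −35.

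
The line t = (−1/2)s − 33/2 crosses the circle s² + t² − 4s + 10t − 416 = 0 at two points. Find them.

Substitute t = (−33 − s)/2:
5s² + 30s − 1235 = 0  ⟹  s² + 6s − 247 = 0
s = 13 or s = −19, giving (13, −23) and (−19, −7).

(−19, −7) and (13, −23)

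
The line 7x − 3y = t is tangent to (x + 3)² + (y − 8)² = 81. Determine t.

The line touches the circle iff its distance from (−3, 8) is 9:
|7·(−3) − 3·8 − t| / √58 = 9
|t − (−45)| = 9√58.

t = −45 ± 9√58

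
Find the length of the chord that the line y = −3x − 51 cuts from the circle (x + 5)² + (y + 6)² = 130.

4√10

Substitute y = −3x − 51:
10x² + 280x + 1920 = 0  ⟹  x² + 28x + 192 = 0
x = −12 or x = −16, giving (−12, −15) and (−16, −3).
Chord length = distance between (−12, −15) and (−16, −3) = √160 = 4√10.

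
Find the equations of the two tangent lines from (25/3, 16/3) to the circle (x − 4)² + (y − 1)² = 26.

Let a tangent through (25/3, 16/3) have slope m. Its distance from (4, 1) must equal √26:
(−13/3m − (−13/3))² = 26(m² + 1)
5m² + 26m + 5 = 0, so m = −5 or m = −1/5.
Through (25/3, 16/3) these give 5x + y = 47 and x + 5y = 35.

5x + y = 47 and x + 5y = 35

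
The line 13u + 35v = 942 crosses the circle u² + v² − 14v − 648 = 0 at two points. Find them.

Substitute v = (942 − 13u)/35:
1394u² − 18122u − 368016 = 0  ⟹  u² − 13u − 264 = 0
u = 24 or u = −11, giving (24, 18) and (−11, 31).

(−11, 31) and (24, 18)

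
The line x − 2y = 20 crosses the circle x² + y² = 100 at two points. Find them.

From the line, y = (−20 + x)/2. Substituting:
5x² − 40x = 0  ⟹  x² − 8x = 0
x = 8 or x = 0, giving (8, −6) and (0, −10).

(0, −10) and (8, −6)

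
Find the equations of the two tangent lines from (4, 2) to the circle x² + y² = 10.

3x − y = 10 and x + 3y = 10

Let a tangent through (4, 2) have slope m. Its distance from (0, 0) must equal √10:
(−4m − (−2))² = 10(m² + 1)
3m² − 8m − 3 = 0, so m = 3 or m = −1/3.
Through (4, 2) these give 3x − y = 10 and x + 3y = 10.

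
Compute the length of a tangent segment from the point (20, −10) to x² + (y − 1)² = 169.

The centre is (0, 1) and r = 13. The square of the distance from P to the centre is 400 + 121 = 521.
The tangent meets the radius at right angles, so tangent² = |PO|² − r² = 521 − 169 = 352.

4√22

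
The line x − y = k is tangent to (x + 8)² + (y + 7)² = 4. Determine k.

k = −1 ± 2√2

The line touches the circle iff its distance from (−8, −7) is 2:
|1·(−8) − 1·(−7) − k| / √2 = 2
|k − (−1)| = 2√2.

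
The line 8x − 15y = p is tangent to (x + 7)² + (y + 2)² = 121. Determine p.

p = −213 or p = 161

For a tangent, require d(centre, line) = r = 11.
|8·(−7) − 15·(−2) − p| / √289 = 11
|p − (−26)| = 11·17, so p = 161 or p = −213.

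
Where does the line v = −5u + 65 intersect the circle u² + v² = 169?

Substitute v = −5u + 65:
26u² − 650u + 4056 = 0  ⟹  u² − 25u + 156 = 0
u = 13 or u = 12, giving (13, 0) and (12, 5).

(12, 5) and (13, 0)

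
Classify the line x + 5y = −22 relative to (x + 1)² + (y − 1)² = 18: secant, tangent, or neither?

d² = (1·(−1) + 5·1 − (−22))²/26 = 26; r² = 18.
Since d² > r², the line lies outside the circle.

neither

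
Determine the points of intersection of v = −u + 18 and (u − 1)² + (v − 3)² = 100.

From the line, v = −u + 18. Substituting:
2u² − 32u + 126 = 0  ⟹  u² − 16u + 63 = 0
u = 9 or u = 7, giving (9, 9) and (7, 11).

(7, 11) and (9, 9)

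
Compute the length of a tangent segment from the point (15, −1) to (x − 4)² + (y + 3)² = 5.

The centre is (4, −3) and r = √5. The square of the distance from P to the centre is 121 + 4 = 125.
The tangent meets the radius at right angles, so tangent² = |PO|² − r² = 125 − 5 = 120.

2√30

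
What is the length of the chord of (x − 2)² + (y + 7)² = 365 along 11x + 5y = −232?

√146

Centre (2, −7), r² = 365. Perpendicular distance d from centre to line = |219| / √146 = 219/√146.
Chord = 2√(r² − d²) = 2·√(73/2) = √146.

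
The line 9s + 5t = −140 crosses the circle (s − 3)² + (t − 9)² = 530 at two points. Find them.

From the line, t = (−140 − 9s)/5. Substituting:
106s² + 3180s + 21200 = 0  ⟹  s² + 30s + 200 = 0
s = −10 or s = −20, giving (−10, −10) and (−20, 8).

(−20, 8) and (−10, −10)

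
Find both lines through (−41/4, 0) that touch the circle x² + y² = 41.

A line y − (0) = m(x − (−41/4)) is tangent when its distance from (0, 0) is √41:
[m·(41/4) − (0)]² = 41(m² + 1)
25m² − 16 = 0, so m = 4/5 or m = −4/5.
Through (−41/4, 0) these give 4x − 5y = −41 and 4x + 5y = −41.

4x − 5y = −41 and 4x + 5y = −41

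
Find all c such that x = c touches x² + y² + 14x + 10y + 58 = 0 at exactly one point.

For a tangent, require d(centre, line) = r = 4.
|1·(−7) + 0·(−5) − c| / √1 = 4
|c − (−7)| = 4, so c = −3 or c = −11.

c = −11 or c = −3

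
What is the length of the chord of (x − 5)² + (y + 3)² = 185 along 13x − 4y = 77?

2√185

The distance from (5, −3) to the line is 0/√185, and r² = 185.
Half the chord is √(r² − d²) = √(185), so the full chord is 2√185.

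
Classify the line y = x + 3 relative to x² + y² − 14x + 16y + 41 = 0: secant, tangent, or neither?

d² = (1·7 − 1·(−8) − (−3))²/2 = 162; r² = 72.
Since d² > r², the line lies outside the circle.

neither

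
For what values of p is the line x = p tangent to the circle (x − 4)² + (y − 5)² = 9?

p = 1 or p = 7

The line touches the circle iff its distance from (4, 5) is 3:
|1·4 + 0·5 − p| / √1 = 3
|p − (4)| = 3, so p = 7 or p = 1.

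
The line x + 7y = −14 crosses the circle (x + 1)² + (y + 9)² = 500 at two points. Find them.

(−21, 1) and (21, −5)

From the line, y = (−14 − x)/7. Substituting:
50x² − 22050 = 0  ⟹  x² − 441 = 0
x = 21 or x = −21, giving (21, −5) and (−21, 1).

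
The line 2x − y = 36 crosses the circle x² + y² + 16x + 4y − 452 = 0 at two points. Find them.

Substitute y = 2x − 36:
5x² − 120x + 700 = 0  ⟹  x² − 24x + 140 = 0
x = 14 or x = 10, giving (14, −8) and (10, −16).

(10, −16) and (14, −8)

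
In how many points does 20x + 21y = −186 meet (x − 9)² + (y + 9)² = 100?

Centre (9, −9), r² = 100. Distance² from centre to line = (177)²/841 = 31329/841.
Since d² < r², the line cuts the circle twice.

2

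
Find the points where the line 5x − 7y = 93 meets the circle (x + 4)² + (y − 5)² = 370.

(−1, −14) and (13, −4)

Express y = (−93 + 5x)/7 and substitute into the circle:
74x² − 888x − 962 = 0  ⟹  x² − 12x − 13 = 0
x = 13 or x = −1, giving (13, −4) and (−1, −14).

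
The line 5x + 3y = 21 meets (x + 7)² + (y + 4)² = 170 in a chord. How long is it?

2√34

The distance from (−7, −4) to the line is 68/√34, and r² = 170.
Chord = 2√(r² − d²) = 2·√(34) = 2√34.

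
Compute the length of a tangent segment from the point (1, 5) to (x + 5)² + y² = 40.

With centre O = (−5, 0), |OP|² = 61 and r² = 40.
The tangent meets the radius at right angles, so tangent² = |PO|² − r² = 61 − 40 = 21.

√21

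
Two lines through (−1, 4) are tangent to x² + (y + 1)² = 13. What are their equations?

3x − 2y = −11 and 2x + 3y = 10

Write the tangent as mx − y + (4 − m·(−1)) = 0 and set its distance from the centre to √13:
(1m − (−5))² = 13(m² + 1)
6m² − 5m − 6 = 0, so m = 3/2 or m = −2/3.
With m = 3/2: 3x − 2y = −11. With m = −2/3: 2x + 3y = 10.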